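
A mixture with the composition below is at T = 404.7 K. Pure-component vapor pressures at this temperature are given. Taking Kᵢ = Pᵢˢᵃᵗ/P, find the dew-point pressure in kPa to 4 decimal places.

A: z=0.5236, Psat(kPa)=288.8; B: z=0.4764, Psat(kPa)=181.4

At the dew point ψ → 1, so Σzᵢ/Kᵢ = 1 with Kᵢ = Pᵢˢᵃᵗ/P ⇒ 1/P = Σzᵢ/Pᵢˢᵃᵗ.
1/P = 0.5236/288.8 + 0.4764/181.4 = 0.0044393 ⇒ P = 225.2628 kPa

Pdew = 225.2628 kPa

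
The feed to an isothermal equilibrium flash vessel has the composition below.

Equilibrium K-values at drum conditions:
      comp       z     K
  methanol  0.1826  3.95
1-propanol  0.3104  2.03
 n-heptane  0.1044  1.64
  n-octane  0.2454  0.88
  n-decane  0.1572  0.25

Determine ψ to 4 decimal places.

ψ = 0.8600

Newton–Raphson from ψ = 0.5:
  ψ = 0.5000: g = 0.25933, g' = -0.6578 → ψ = 0.8942
  ψ = 0.8942: g = -0.03401, g' = -1.0463 → ψ = 0.8617
  ψ = 0.8617: g = -0.00166, g' = -0.9481 → ψ = 0.8600
Converged at ψ = 0.8600.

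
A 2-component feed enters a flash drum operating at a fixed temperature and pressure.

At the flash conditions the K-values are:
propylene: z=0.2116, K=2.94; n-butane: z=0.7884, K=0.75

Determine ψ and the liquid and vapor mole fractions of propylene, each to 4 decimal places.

ψ = 0.4400, x_propylene = 0.1142, y_propylene = 0.3356

Material balance + equilibrium reduce to Σ zᵢ(Kᵢ−1)/(1+ψ(Kᵢ−1)) = 0.
Check two-phase: ΣzᵢKᵢ = 1.2134 > 1 and Σzᵢ/Kᵢ = 1.1232 > 1, so g(0) = 0.2134 > 0 and g(1) = -0.1232 < 0.
Binary case is linear: z₁(K₁−1)(1+ψ(K₂−1)) + z₂(K₂−1)(1+ψ(K₁−1)) = 0
⇒ ψ = [z₁(K₁−1)+z₂(K₂−1)] / [−(K₁−1)(K₂−1)] = 0.21340/0.48500 = 0.4400
Compositions from xᵢ = zᵢ/(1+ψ(Kᵢ−1)), yᵢ = Kᵢxᵢ:
  propylene: x = 0.1142, y = 0.3356
  n-butane: x = 0.8858, y = 0.6644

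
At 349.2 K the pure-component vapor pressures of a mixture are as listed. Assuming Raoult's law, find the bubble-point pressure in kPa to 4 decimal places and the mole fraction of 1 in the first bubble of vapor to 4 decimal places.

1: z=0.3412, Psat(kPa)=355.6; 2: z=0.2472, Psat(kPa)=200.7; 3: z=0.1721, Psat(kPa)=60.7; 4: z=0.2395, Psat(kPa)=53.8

Pbub = 194.2753 kPa, y_1 = 0.6245

At the bubble point ψ → 0, so ΣzᵢKᵢ = 1 with Kᵢ = Pᵢˢᵃᵗ/P ⇒ P = ΣzᵢPᵢˢᵃᵗ.
P = 0.3412·355.6 + 0.2472·200.7 + 0.1721·60.7 + 0.2395·53.8 = 194.2753 kPa
yᵢ = zᵢPᵢˢᵃᵗ/P ⇒ y_1 = 0.3412·355.6/194.2753 = 0.6245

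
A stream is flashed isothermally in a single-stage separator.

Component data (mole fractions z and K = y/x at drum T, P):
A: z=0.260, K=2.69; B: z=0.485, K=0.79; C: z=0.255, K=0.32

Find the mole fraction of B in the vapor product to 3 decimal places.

y_B = 0.403

Rachford–Rice: g(ψ) = Σ zᵢ(Kᵢ−1)/(1+ψ(Kᵢ−1)) = 0.
Feasibility: ΣzᵢKᵢ = 1.164, Σzᵢ/Kᵢ = 1.507 — both > 1, two phases present.
Newton iteration, ψ⁰ = 0.5:
  ψ = 0.500: g = -0.1384, g' = -0.516 → ψ = 0.232
  ψ = 0.232: g = 0.0029, g' = -0.573 → ψ = 0.237
Converged at ψ = 0.237.
Compositions from xᵢ = zᵢ/(1+ψ(Kᵢ−1)), yᵢ = Kᵢxᵢ:
  A: x = 0.186, y = 0.500
  B: x = 0.510, y = 0.403
  C: x = 0.304, y = 0.097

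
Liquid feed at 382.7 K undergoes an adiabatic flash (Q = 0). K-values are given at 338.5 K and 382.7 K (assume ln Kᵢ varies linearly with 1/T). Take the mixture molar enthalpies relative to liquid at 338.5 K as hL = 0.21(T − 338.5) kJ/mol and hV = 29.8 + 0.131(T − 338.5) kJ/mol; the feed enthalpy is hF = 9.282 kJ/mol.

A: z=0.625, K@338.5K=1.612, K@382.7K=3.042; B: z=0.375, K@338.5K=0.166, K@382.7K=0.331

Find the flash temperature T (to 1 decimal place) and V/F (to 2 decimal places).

Adiabatic flash: solve Rachford–Rice at each trial T, then check hF = ψ·hV(T) + (1−ψ)·hL(T).
  T = 338.5 K: K = (1.612, 0.166), RR gives ψ = 0.137, H_out = 4.072 kJ/mol
  T = 382.7 K: K = (3.042, 0.331), RR gives ψ = 0.751, H_out = 29.029 kJ/mol
  T = 360.6 K: K = (2.258, 0.239), RR gives ψ = 0.524, H_out = 19.331 kJ/mol
  T = 349.6 K: K = (1.919, 0.201), RR gives ψ = 0.374, H_out = 13.150 kJ/mol
  T = 344.1 K: K = (1.763, 0.183), RR gives ψ = 0.273, H_out = 9.202 kJ/mol
  T = 346.9 K: K = (1.842, 0.192), RR gives ψ = 0.328, H_out = 11.314 kJ/mol
  T = 345.5 K: K = (1.802, 0.187), RR gives ψ = 0.301, H_out = 10.288 kJ/mol
Linear interpolation between T = 344.1 (H_out = 9.202) and T = 345.5 (H_out = 10.288) on hF = 9.282 gives T ≈ 344.2 K, at which ψ = 0.28.

T = 344.2 K, V/F = 0.28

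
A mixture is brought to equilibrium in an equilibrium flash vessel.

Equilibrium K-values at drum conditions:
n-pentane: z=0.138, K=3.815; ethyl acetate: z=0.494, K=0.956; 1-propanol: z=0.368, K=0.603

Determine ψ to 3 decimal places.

Let ψ = V/F and solve Σ zᵢ(Kᵢ−1)/(1+ψ(Kᵢ−1)) = 0.
Check two-phase: ΣzᵢKᵢ = 1.221 > 1 and Σzᵢ/Kᵢ = 1.163 > 1, so g(0) = 0.221 > 0 and g(1) = -0.163 < 0.
Newton iteration, ψ⁰ = 0.5:
  ψ = 0.500: g = -0.0431, g' = -0.280 → ψ = 0.346
  ψ = 0.346: g = 0.0054, g' = -0.360 → ψ = 0.361
Converged at ψ = 0.361.

ψ = 0.361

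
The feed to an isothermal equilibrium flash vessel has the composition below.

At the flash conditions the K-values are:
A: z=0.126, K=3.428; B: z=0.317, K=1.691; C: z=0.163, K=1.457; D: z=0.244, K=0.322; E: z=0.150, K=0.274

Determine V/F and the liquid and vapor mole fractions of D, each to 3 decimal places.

Rachford–Rice: g(V/F) = Σ zᵢ(Kᵢ−1)/(1+V/F(Kᵢ−1)) = 0.
g(0) = ΣzᵢKᵢ − 1 = 0.325 and g(1) = 1 − Σzᵢ/Kᵢ = -0.641, so a root lies in (0, 1).
Newton iteration, V/F⁰ = 0.5:
  V/F = 0.500: g = -0.0596, g' = -0.709 → V/F = 0.416
  V/F = 0.416: g = -0.0015, g' = -0.679 → V/F = 0.414
Converged at V/F = 0.414.
Compositions from xᵢ = zᵢ/(1+V/F(Kᵢ−1)), yᵢ = Kᵢxᵢ:
  A: x = 0.063, y = 0.215
  B: x = 0.247, y = 0.417
  C: x = 0.137, y = 0.200
  D: x = 0.339, y = 0.109
  E: x = 0.214, y = 0.059

V/F = 0.414, x_D = 0.339, y_D = 0.109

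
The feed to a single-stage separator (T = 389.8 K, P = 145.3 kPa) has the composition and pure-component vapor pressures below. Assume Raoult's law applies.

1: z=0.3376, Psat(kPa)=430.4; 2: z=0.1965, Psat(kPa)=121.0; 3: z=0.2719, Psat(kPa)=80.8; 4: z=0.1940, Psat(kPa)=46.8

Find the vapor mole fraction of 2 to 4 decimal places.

Raoult's law: Kᵢ = Pᵢˢᵃᵗ/P = Pᵢˢᵃᵗ/145.3.
  K_1 = 430.4/145.3 = 2.962147, K_2 = 121.0/145.3 = 0.832760, K_3 = 80.8/145.3 = 0.556091, K_4 = 46.8/145.3 = 0.322092
Newton–Raphson from ψ = 0.5:
  ψ = 0.5000: g = -0.05557, g' = -0.6303 → ψ = 0.4118
  ψ = 0.4118: g = 0.00092, g' = -0.6557 → ψ = 0.4132
Converged at ψ = 0.4132.
Compositions from xᵢ = zᵢ/(1+ψ(Kᵢ−1)), yᵢ = Kᵢxᵢ:
  1: x = 0.1864, y = 0.5522
  2: x = 0.2111, y = 0.1758
  3: x = 0.3330, y = 0.1852
  4: x = 0.2695, y = 0.0868

y_2 = 0.1758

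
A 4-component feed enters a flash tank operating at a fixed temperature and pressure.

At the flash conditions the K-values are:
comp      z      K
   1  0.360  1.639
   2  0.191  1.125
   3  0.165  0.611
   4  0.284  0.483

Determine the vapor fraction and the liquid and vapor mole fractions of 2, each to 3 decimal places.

Rachford–Rice: g(ψ) = Σ zᵢ(Kᵢ−1)/(1+ψ(Kᵢ−1)) = 0.
g(0) = ΣzᵢKᵢ − 1 = 0.043 and g(1) = 1 − Σzᵢ/Kᵢ = -0.247, so a root lies in (0, 1).
Iterate (Newton) starting at ψ = 0.65:
  ψ = 0.650: g = -0.1224, g' = -0.293 → ψ = 0.232
  ψ = 0.232: g = -0.0138, g' = -0.242 → ψ = 0.175
Converged at ψ = 0.175.
Compositions from xᵢ = zᵢ/(1+ψ(Kᵢ−1)), yᵢ = Kᵢxᵢ:
  1: x = 0.324, y = 0.531
  2: x = 0.187, y = 0.210
  3: x = 0.177, y = 0.108
  4: x = 0.312, y = 0.151

ψ = 0.175, x_2 = 0.187, y_2 = 0.210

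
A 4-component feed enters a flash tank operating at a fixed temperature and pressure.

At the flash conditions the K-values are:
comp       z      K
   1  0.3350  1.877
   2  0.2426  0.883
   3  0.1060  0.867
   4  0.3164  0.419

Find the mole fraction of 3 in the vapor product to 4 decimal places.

y_3 = 0.0944

Rachford–Rice: g(V/F) = Σ zᵢ(Kᵢ−1)/(1+V/F(Kᵢ−1)) = 0.
Check two-phase: ΣzᵢKᵢ = 1.0675 > 1 and Σzᵢ/Kᵢ = 1.3306 > 1, so g(0) = 0.0675 > 0 and g(1) = -0.3306 < 0.
Iterate (Newton) starting at V/F = 0.5:
  V/F = 0.5000: g = -0.10011, g' = -0.3426 → V/F = 0.2078
  V/F = 0.2078: g = -0.00415, g' = -0.3280 → V/F = 0.1951
  V/F = 0.1951: g = 0.00001, g' = -0.3292 → V/F = 0.1952
Converged at V/F = 0.1952.
Compositions from xᵢ = zᵢ/(1+V/F(Kᵢ−1)), yᵢ = Kᵢxᵢ:
  1: x = 0.2860, y = 0.5369
  2: x = 0.2483, y = 0.2192
  3: x = 0.1088, y = 0.0944
  4: x = 0.3569, y = 0.1495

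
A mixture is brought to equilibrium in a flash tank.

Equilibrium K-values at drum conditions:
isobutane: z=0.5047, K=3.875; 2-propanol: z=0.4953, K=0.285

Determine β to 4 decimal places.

Let β = V/F and solve Σ zᵢ(Kᵢ−1)/(1+β(Kᵢ−1)) = 0.
g(0) = ΣzᵢKᵢ − 1 = 1.0969 and g(1) = 1 − Σzᵢ/Kᵢ = -0.8681, so a root lies in (0, 1).
Newton–Raphson from β = 0.5:
  β = 0.5000: g = 0.04410, g' = -1.3155 → β = 0.5335
  β = 0.5335: g = 0.00010, g' = -1.3116 → β = 0.5336
Converged at β = 0.5336.

β = 0.5336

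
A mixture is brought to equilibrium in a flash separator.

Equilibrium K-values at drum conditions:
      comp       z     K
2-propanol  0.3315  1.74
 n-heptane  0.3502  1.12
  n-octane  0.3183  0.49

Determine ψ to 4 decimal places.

ψ = 0.5032

Rachford–Rice: g(ψ) = Σ zᵢ(Kᵢ−1)/(1+ψ(Kᵢ−1)) = 0.
Feasibility: ΣzᵢKᵢ = 1.1250, Σzᵢ/Kᵢ = 1.1528 — both > 1, two phases present.
Newton–Raphson from ψ = 0.56:
  ψ = 0.5600: g = -0.01441, g' = -0.2574 → ψ = 0.5040
  ψ = 0.5040: g = -0.00019, g' = -0.2508 → ψ = 0.5032
Converged at ψ = 0.5032.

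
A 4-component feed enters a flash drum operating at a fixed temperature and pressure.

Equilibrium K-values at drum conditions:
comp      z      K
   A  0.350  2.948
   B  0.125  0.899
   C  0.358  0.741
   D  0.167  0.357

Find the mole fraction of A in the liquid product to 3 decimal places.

Let β = V/F and solve Σ zᵢ(Kᵢ−1)/(1+β(Kᵢ−1)) = 0.
Feasibility: ΣzᵢKᵢ = 1.469, Σzᵢ/Kᵢ = 1.209 — both > 1, two phases present.
Newton iteration, β⁰ = 0.35:
  β = 0.350: g = 0.1518, g' = -0.615 → β = 0.597
  β = 0.597: g = 0.0179, g' = -0.501 → β = 0.633
Converged at β = 0.633.
Compositions from xᵢ = zᵢ/(1+β(Kᵢ−1)), yᵢ = Kᵢxᵢ:
  A: x = 0.157, y = 0.462
  B: x = 0.134, y = 0.120
  C: x = 0.428, y = 0.317
  D: x = 0.282, y = 0.101

x_A = 0.157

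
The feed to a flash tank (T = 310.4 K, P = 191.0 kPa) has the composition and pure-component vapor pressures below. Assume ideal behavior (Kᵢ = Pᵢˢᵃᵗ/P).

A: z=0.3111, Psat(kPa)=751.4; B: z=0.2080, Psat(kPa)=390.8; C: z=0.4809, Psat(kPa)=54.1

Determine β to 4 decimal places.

β = 0.4786

Raoult's law: Kᵢ = Pᵢˢᵃᵗ/P = Pᵢˢᵃᵗ/191.0.
  K_A = 751.4/191.0 = 3.934031, K_B = 390.8/191.0 = 2.046073, K_C = 54.1/191.0 = 0.283246
Rachford–Rice: g(β) = Σ zᵢ(Kᵢ−1)/(1+β(Kᵢ−1)) = 0.
Feasibility: ΣzᵢKᵢ = 1.7857, Σzᵢ/Kᵢ = 1.8786 — both > 1, two phases present.
Iterate (Newton) starting at β = 0.64:
  β = 0.6400: g = -0.18929, g' = -1.2483 → β = 0.4884
  β = 0.4884: g = -0.01111, g' = -1.1370 → β = 0.4786
Converged at β = 0.4786.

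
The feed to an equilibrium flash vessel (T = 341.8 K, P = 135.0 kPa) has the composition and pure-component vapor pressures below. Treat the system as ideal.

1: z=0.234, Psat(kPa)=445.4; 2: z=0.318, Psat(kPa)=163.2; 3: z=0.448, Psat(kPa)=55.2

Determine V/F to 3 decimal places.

V/F = 0.391

Raoult's law: Kᵢ = Pᵢˢᵃᵗ/P = Pᵢˢᵃᵗ/135.0.
  K_1 = 445.4/135.0 = 3.29926, K_2 = 163.2/135.0 = 1.20889, K_3 = 55.2/135.0 = 0.40889
Rachford–Rice: g(V/F) = Σ zᵢ(Kᵢ−1)/(1+V/F(Kᵢ−1)) = 0.
g(0) = ΣzᵢKᵢ − 1 = 0.340 and g(1) = 1 − Σzᵢ/Kᵢ = -0.430, so a root lies in (0, 1).
Newton–Raphson from V/F = 0.5:
  V/F = 0.500: g = -0.0655, g' = -0.595 → V/F = 0.390
  V/F = 0.390: g = 0.0010, g' = -0.620 → V/F = 0.391
Converged at V/F = 0.391.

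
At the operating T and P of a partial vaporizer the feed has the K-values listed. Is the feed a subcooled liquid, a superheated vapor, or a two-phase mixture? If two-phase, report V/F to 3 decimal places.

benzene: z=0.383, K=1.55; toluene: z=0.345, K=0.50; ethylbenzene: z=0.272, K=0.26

ΣzᵢKᵢ = 0.837; Σzᵢ/Kᵢ = 1.983.
Since ΣzᵢKᵢ < 1 the mixture is below its bubble point — single liquid phase.

subcooled liquid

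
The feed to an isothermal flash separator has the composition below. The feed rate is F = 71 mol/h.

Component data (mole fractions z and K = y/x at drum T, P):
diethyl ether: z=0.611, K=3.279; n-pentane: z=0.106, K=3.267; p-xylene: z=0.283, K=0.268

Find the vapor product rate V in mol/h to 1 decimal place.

V = 60.7 mol/h

Material balance + equilibrium reduce to Σ zᵢ(Kᵢ−1)/(1+V/F(Kᵢ−1)) = 0.
g(0) = ΣzᵢKᵢ − 1 = 1.426 and g(1) = 1 − Σzᵢ/Kᵢ = -0.275, so a root lies in (0, 1).
Iterate (Newton) starting at V/F = 0.5:
  V/F = 0.500: g = 0.4367, g' = -1.190 → V/F = 0.867
  V/F = 0.867: g = -0.0179, g' = -1.556 → V/F = 0.855
Converged at V/F = 0.855.
Then V = V/F·F = 0.8552·71 = 60.7 mol/h and L = F − V = 10.3 mol/h.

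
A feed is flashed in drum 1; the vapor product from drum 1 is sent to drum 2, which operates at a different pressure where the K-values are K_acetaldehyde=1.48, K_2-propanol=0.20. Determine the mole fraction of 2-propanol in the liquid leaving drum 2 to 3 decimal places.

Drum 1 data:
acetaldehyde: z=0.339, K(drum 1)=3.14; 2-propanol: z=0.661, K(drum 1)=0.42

x_2-propanol (drum 2) = 0.375

Drum 1:
Newton iteration, ψ₁⁰ = 0.5:
  ψ₁ = 0.500: g = -0.1895, g' = -0.803 → ψ₁ = 0.264
  ψ₁ = 0.264: g = 0.0108, g' = -0.944 → ψ₁ = 0.276
Converged at ψ₁ = 0.276.
Drum-1 compositions:
  acetaldehyde: x = 0.213, y = 0.670
  2-propanol: x = 0.787, y = 0.330
Drum-2 feed = drum-1 vapor: z₂ = (0.6696, 0.3304).
Drum 2:
Iterate (Newton) starting at ψ₂ = 0.3:
  ψ₂ = 0.300: g = -0.0669, g' = -0.484 → ψ₂ = 0.162
  ψ₂ = 0.162: g = -0.0054, g' = -0.412 → ψ₂ = 0.149
Converged at ψ₂ = 0.149.
  acetaldehyde: x = 0.625, y = 0.925
  2-propanol: x = 0.375, y = 0.075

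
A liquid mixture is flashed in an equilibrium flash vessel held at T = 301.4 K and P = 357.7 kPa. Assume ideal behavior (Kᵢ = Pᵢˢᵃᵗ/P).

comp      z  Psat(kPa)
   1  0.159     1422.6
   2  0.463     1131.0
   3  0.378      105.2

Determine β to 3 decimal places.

β = 0.720

Raoult's law: Kᵢ = Pᵢˢᵃᵗ/P = Pᵢˢᵃᵗ/357.7.
  K_1 = 1422.6/357.7 = 3.97708, K_2 = 1131.0/357.7 = 3.16187, K_3 = 105.2/357.7 = 0.29410
Rachford–Rice: g(β) = Σ zᵢ(Kᵢ−1)/(1+β(Kᵢ−1)) = 0.
Check two-phase: ΣzᵢKᵢ = 2.207 > 1 and Σzᵢ/Kᵢ = 1.472 > 1, so g(0) = 1.207 > 0 and g(1) = -0.472 < 0.
Newton iteration, β⁰ = 0.5:
  β = 0.500: g = 0.2588, g' = -1.177 → β = 0.720
Converged at β = 0.720.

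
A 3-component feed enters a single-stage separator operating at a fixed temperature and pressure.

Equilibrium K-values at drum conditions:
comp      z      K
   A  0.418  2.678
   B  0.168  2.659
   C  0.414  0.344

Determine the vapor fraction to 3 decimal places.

Material balance + equilibrium reduce to Σ zᵢ(Kᵢ−1)/(1+ψ(Kᵢ−1)) = 0.
g(0) = ΣzᵢKᵢ − 1 = 0.709 and g(1) = 1 − Σzᵢ/Kᵢ = -0.423, so a root lies in (0, 1).
Newton–Raphson from ψ = 0.5:
  ψ = 0.500: g = 0.1296, g' = -0.881 → ψ = 0.647
  ψ = 0.647: g = -0.0013, g' = -0.916 → ψ = 0.646
Converged at ψ = 0.646.

ψ = 0.646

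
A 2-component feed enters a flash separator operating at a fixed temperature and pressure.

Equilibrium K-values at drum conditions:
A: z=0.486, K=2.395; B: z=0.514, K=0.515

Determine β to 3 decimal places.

β = 0.634

Newton–Raphson from β = 0.5:
  β = 0.500: g = 0.0703, g' = -0.539 → β = 0.630
  β = 0.630: g = 0.0016, g' = -0.519 → β = 0.634
Converged at β = 0.634.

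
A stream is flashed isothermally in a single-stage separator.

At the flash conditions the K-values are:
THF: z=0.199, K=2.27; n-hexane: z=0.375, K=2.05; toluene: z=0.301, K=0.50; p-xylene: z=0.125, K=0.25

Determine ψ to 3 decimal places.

ψ = 0.599

Material balance + equilibrium reduce to Σ zᵢ(Kᵢ−1)/(1+ψ(Kᵢ−1)) = 0.
Feasibility: ΣzᵢKᵢ = 1.402, Σzᵢ/Kᵢ = 1.373 — both > 1, two phases present.
Newton–Raphson from ψ = 0.5:
  ψ = 0.500: g = 0.0621, g' = -0.612 → ψ = 0.602
  ψ = 0.602: g = -0.0015, g' = -0.646 → ψ = 0.599
Converged at ψ = 0.599.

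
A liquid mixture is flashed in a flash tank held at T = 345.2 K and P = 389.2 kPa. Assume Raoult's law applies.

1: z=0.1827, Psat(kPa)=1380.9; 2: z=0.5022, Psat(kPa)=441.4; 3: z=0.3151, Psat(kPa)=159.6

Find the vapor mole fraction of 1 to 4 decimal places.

y_1 = 0.2822

Raoult's law: Kᵢ = Pᵢˢᵃᵗ/P = Pᵢˢᵃᵗ/389.2.
  K_1 = 1380.9/389.2 = 3.548047, K_2 = 441.4/389.2 = 1.134121, K_3 = 159.6/389.2 = 0.410072
Newton iteration, ψ⁰ = 0.5:
  ψ = 0.5000: g = 0.00418, g' = -0.4579 → ψ = 0.5091
Converged at ψ = 0.5091.
Compositions from xᵢ = zᵢ/(1+ψ(Kᵢ−1)), yᵢ = Kᵢxᵢ:
  1: x = 0.0795, y = 0.2822
  2: x = 0.4701, y = 0.5331
  3: x = 0.4504, y = 0.1847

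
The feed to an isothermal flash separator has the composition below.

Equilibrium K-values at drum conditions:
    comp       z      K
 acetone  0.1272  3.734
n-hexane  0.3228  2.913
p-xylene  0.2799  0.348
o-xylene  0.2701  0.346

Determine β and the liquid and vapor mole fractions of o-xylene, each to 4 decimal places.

β = 0.4293, x_o-xylene = 0.3755, y_o-xylene = 0.1299

Let β = V/F and solve Σ zᵢ(Kᵢ−1)/(1+β(Kᵢ−1)) = 0.
g(0) = ΣzᵢKᵢ − 1 = 0.6061 and g(1) = 1 − Σzᵢ/Kᵢ = -0.7298, so a root lies in (0, 1).
Iterate (Newton) starting at β = 0.48:
  β = 0.4800: g = -0.05078, g' = -0.9964 → β = 0.4290
  β = 0.4290: g = 0.00029, g' = -1.0103 → β = 0.4293
Converged at β = 0.4293.
Compositions from xᵢ = zᵢ/(1+β(Kᵢ−1)), yᵢ = Kᵢxᵢ:
  acetone: x = 0.0585, y = 0.2185
  n-hexane: x = 0.1772, y = 0.5163
  p-xylene: x = 0.3887, y = 0.1353
  o-xylene: x = 0.3755, y = 0.1299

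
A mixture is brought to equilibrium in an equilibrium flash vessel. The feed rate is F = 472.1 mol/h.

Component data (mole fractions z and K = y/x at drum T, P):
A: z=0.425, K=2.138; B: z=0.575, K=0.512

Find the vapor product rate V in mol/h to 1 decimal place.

Let ψ = V/F and solve Σ zᵢ(Kᵢ−1)/(1+ψ(Kᵢ−1)) = 0.
g(0) = ΣzᵢKᵢ − 1 = 0.203 and g(1) = 1 − Σzᵢ/Kᵢ = -0.322, so a root lies in (0, 1).
Binary case is linear: z₁(K₁−1)(1+ψ(K₂−1)) + z₂(K₂−1)(1+ψ(K₁−1)) = 0
⇒ ψ = [z₁(K₁−1)+z₂(K₂−1)] / [−(K₁−1)(K₂−1)] = 0.2031/0.5553 = 0.366
Then V = ψ·F = 0.3656·472.1 = 172.6 mol/h and L = F − V = 299.5 mol/h.

V = 172.6 mol/h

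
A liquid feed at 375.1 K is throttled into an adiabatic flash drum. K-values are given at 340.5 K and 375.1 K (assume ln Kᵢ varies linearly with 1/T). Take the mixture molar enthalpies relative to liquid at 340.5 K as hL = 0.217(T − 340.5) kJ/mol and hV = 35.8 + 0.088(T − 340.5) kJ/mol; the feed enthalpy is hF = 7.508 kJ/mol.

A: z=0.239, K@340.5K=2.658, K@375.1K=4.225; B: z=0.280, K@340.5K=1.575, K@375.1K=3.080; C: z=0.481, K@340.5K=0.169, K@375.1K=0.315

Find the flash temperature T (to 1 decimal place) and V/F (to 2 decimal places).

T = 342.8 K, V/F = 0.20

Adiabatic flash: solve Rachford–Rice at each trial T, then check hF = ψ·hV(T) + (1−ψ)·hL(T).
  T = 340.5 K: K = (2.658, 1.575, 0.169), RR gives ψ = 0.160, H_out = 5.713 kJ/mol
  T = 375.1 K: K = (4.225, 3.080, 0.315), RR gives ψ = 0.568, H_out = 25.303 kJ/mol
  T = 357.8 K: K = (3.389, 2.239, 0.234), RR gives ψ = 0.394, H_out = 16.971 kJ/mol
  T = 349.1 K: K = (3.008, 1.884, 0.200), RR gives ψ = 0.289, H_out = 11.891 kJ/mol
  T = 344.8 K: K = (2.830, 1.724, 0.184), RR gives ψ = 0.228, H_out = 8.982 kJ/mol
  T = 342.6 K: K = (2.741, 1.647, 0.176), RR gives ψ = 0.194, H_out = 7.360 kJ/mol
Linear interpolation between T = 342.6 (H_out = 7.360) and T = 344.8 (H_out = 8.982) on hF = 7.508 gives T ≈ 342.8 K, at which ψ = 0.20.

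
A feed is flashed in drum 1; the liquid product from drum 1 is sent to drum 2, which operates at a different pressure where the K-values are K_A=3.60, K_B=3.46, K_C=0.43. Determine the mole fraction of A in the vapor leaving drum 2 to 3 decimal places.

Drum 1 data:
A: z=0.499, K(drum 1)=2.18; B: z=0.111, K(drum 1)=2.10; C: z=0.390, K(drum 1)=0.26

Drum 1:
Rachford–Rice: g(ψ₁) = Σ zᵢ(Kᵢ−1)/(1+ψ₁(Kᵢ−1)) = 0.
Check two-phase: ΣzᵢKᵢ = 1.422 > 1 and Σzᵢ/Kᵢ = 1.782 > 1, so g(0) = 0.422 > 0 and g(1) = -0.782 < 0.
Newton–Raphson from ψ₁ = 0.36:
  ψ₁ = 0.360: g = 0.1073, g' = -0.808 → ψ₁ = 0.493
  ψ₁ = 0.493: g = -0.0028, g' = -0.863 → ψ₁ = 0.490
Converged at ψ₁ = 0.490.
Drum-1 compositions:
  A: x = 0.316, y = 0.689
  B: x = 0.072, y = 0.152
  C: x = 0.612, y = 0.159
Drum-2 feed = drum-1 liquid: z₂ = (0.3163, 0.0721, 0.6116).
Drum 2:
Material balance + equilibrium reduce to Σ zᵢ(Kᵢ−1)/(1+ψ₂(Kᵢ−1)) = 0.
g(0) = ΣzᵢKᵢ − 1 = 0.651 and g(1) = 1 − Σzᵢ/Kᵢ = -0.531, so a root lies in (0, 1).
Iterate (Newton) starting at ψ₂ = 0.56:
  ψ₂ = 0.560: g = -0.1026, g' = -0.860 → ψ₂ = 0.441
  ψ₂ = 0.441: g = 0.0028, g' = -0.919 → ψ₂ = 0.444
Converged at ψ₂ = 0.444.
  A: x = 0.147, y = 0.529
  B: x = 0.034, y = 0.119
  C: x = 0.819, y = 0.352

y_A (drum 2) = 0.529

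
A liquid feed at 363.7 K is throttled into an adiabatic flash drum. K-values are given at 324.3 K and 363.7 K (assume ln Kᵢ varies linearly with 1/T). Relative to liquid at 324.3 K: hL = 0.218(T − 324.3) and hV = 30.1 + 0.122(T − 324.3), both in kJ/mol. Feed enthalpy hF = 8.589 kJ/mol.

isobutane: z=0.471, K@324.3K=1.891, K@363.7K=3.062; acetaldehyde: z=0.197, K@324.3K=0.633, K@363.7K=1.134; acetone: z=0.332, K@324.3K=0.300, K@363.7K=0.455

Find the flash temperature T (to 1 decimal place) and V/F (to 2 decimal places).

Adiabatic flash: solve Rachford–Rice at each trial T, then check hF = ψ·hV(T) + (1−ψ)·hL(T).
  T = 324.3 K: K = (1.891, 0.633, 0.300), RR gives ψ = 0.215, H_out = 6.479 kJ/mol
  T = 363.7 K: K = (3.062, 1.134, 0.455), RR gives ψ = 0.913, H_out = 32.630 kJ/mol
  T = 344.0 K: K = (2.440, 0.862, 0.374), RR gives ψ = 0.602, H_out = 21.271 kJ/mol
  T = 334.1 K: K = (2.155, 0.741, 0.336), RR gives ψ = 0.426, H_out = 14.544 kJ/mol
  T = 329.2 K: K = (2.020, 0.686, 0.318), RR gives ψ = 0.327, H_out = 10.746 kJ/mol
  T = 326.8 K: K = (1.956, 0.660, 0.309), RR gives ψ = 0.274, H_out = 8.725 kJ/mol
  T = 325.6 K: K = (1.925, 0.647, 0.305), RR gives ψ = 0.246, H_out = 7.667 kJ/mol
Linear interpolation between T = 325.6 (H_out = 7.667) and T = 326.8 (H_out = 8.725) on hF = 8.589 gives T ≈ 326.6 K, at which ψ = 0.27.

T = 326.6 K, V/F = 0.27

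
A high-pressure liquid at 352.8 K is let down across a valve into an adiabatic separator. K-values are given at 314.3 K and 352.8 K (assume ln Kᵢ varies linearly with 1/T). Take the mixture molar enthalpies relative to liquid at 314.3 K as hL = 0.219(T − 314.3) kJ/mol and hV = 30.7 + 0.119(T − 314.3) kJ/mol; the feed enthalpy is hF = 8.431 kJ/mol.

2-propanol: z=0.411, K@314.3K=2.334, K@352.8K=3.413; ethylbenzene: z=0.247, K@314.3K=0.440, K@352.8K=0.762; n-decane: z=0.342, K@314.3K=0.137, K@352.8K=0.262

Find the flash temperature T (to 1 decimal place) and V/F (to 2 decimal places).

T = 323.6 K, V/F = 0.21

Adiabatic flash: solve Rachford–Rice at each trial T, then check hF = ψ·hV(T) + (1−ψ)·hL(T).
  T = 314.3 K: K = (2.334, 0.440, 0.137), RR gives ψ = 0.115, H_out = 3.525 kJ/mol
  T = 352.8 K: K = (3.413, 0.762, 0.262), RR gives ψ = 0.482, H_out = 21.383 kJ/mol
  T = 333.6 K: K = (2.855, 0.589, 0.193), RR gives ψ = 0.310, H_out = 13.135 kJ/mol
  T = 324.0 K: K = (2.590, 0.512, 0.164), RR gives ψ = 0.219, H_out = 8.622 kJ/mol
  T = 319.1 K: K = (2.460, 0.475, 0.150), RR gives ψ = 0.168, H_out = 6.134 kJ/mol
  T = 321.6 K: K = (2.526, 0.493, 0.157), RR gives ψ = 0.194, H_out = 7.422 kJ/mol
Linear interpolation between T = 321.6 (H_out = 7.422) and T = 324.0 (H_out = 8.622) on hF = 8.431 gives T ≈ 323.6 K, at which ψ = 0.21.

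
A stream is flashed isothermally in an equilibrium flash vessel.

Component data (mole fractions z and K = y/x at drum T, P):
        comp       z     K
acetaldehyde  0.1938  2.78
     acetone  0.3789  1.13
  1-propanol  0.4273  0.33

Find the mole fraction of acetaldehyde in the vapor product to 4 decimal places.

y_acetaldehyde = 0.4230

Material balance + equilibrium reduce to Σ zᵢ(Kᵢ−1)/(1+V/F(Kᵢ−1)) = 0.
g(0) = ΣzᵢKᵢ − 1 = 0.1079 and g(1) = 1 − Σzᵢ/Kᵢ = -0.6999, so a root lies in (0, 1).
Newton iteration, V/F⁰ = 0.5:
  V/F = 0.5000: g = -0.20174, g' = -0.6113 → V/F = 0.1700
  V/F = 0.1700: g = -0.01006, g' = -0.6123 → V/F = 0.1536
  V/F = 0.1536: g = 0.00009, g' = -0.6232 → V/F = 0.1537
Converged at V/F = 0.1537.
Compositions from xᵢ = zᵢ/(1+V/F(Kᵢ−1)), yᵢ = Kᵢxᵢ:
  acetaldehyde: x = 0.1522, y = 0.4230
  acetone: x = 0.3715, y = 0.4198
  1-propanol: x = 0.4764, y = 0.1572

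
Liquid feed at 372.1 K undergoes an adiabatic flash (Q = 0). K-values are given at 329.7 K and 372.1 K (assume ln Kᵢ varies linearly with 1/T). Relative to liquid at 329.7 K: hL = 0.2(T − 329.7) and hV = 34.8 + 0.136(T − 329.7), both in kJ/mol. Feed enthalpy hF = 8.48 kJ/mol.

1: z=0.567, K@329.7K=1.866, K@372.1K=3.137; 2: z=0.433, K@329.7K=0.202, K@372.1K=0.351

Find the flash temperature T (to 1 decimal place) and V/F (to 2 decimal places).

Adiabatic flash: solve Rachford–Rice at each trial T, then check hF = ψ·hV(T) + (1−ψ)·hL(T).
  T = 329.7 K: K = (1.866, 0.202), RR gives ψ = 0.211, H_out = 7.326 kJ/mol
  T = 372.1 K: K = (3.137, 0.351), RR gives ψ = 0.671, H_out = 30.011 kJ/mol
  T = 350.9 K: K = (2.458, 0.271), RR gives ψ = 0.480, H_out = 20.309 kJ/mol
  T = 340.3 K: K = (2.151, 0.235), RR gives ψ = 0.365, H_out = 14.568 kJ/mol
  T = 335.0 K: K = (2.006, 0.218), RR gives ψ = 0.295, H_out = 11.211 kJ/mol
  T = 332.4 K: K = (1.936, 0.210), RR gives ψ = 0.255, H_out = 9.384 kJ/mol
  T = 331.0 K: K = (1.900, 0.206), RR gives ψ = 0.233, H_out = 8.340 kJ/mol
Linear interpolation between T = 331.0 (H_out = 8.340) and T = 332.4 (H_out = 9.384) on hF = 8.48 gives T ≈ 331.2 K, at which ψ = 0.24.

T = 331.2 K, V/F = 0.24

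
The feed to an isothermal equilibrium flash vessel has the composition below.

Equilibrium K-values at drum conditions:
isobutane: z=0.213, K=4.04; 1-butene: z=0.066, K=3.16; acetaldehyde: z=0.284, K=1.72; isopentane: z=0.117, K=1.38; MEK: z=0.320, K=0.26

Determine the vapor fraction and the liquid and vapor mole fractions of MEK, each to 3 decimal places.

Newton–Raphson from ψ = 0.5:
  ψ = 0.500: g = 0.1373, g' = -0.914 → ψ = 0.650
  ψ = 0.650: g = -0.0047, g' = -1.006 → ψ = 0.646
Converged at ψ = 0.646.
Compositions from xᵢ = zᵢ/(1+ψ(Kᵢ−1)), yᵢ = Kᵢxᵢ:
  isobutane: x = 0.072, y = 0.290
  1-butene: x = 0.028, y = 0.087
  acetaldehyde: x = 0.194, y = 0.333
  isopentane: x = 0.094, y = 0.130
  MEK: x = 0.613, y = 0.159

ψ = 0.646, x_MEK = 0.613, y_MEK = 0.159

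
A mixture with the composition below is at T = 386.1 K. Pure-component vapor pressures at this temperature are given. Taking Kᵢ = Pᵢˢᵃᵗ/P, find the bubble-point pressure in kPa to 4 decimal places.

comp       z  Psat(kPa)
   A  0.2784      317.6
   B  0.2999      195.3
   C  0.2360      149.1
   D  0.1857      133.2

Pbub = 206.9131 kPa

At the bubble point ψ → 0, so ΣzᵢKᵢ = 1 with Kᵢ = Pᵢˢᵃᵗ/P ⇒ P = ΣzᵢPᵢˢᵃᵗ.
P = 0.2784·317.6 + 0.2999·195.3 + 0.2360·149.1 + 0.1857·133.2 = 206.9131 kPa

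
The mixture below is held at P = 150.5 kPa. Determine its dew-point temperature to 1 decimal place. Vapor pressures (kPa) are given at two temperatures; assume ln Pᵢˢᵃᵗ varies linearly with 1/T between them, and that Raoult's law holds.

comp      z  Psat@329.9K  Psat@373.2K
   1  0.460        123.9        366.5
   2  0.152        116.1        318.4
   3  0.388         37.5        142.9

T = 357.9 K

Dew-point temperature: Σzᵢ·P/Pᵢˢᵃᵗ(T) = 1. Interpolate ln Pᵢˢᵃᵗ = aᵢ + bᵢ/T.
  T = 329.9 K: ΣzᵢP/Pᵢˢᵃᵗ = 2.3130
  T = 373.2 K: ΣzᵢP/Pᵢˢᵃᵗ = 0.6694
  T = 351.5 K: ΣzᵢP/Pᵢˢᵃᵗ = 1.1968
  T = 362.4 K: ΣzᵢP/Pᵢˢᵃᵗ = 0.8857
  T = 356.9 K: ΣzᵢP/Pᵢˢᵃᵗ = 1.0284
  T = 359.6 K: ΣzᵢP/Pᵢˢᵃᵗ = 0.9551
Interpolating between 356.9 K and 359.6 K gives T ≈ 357.9 K.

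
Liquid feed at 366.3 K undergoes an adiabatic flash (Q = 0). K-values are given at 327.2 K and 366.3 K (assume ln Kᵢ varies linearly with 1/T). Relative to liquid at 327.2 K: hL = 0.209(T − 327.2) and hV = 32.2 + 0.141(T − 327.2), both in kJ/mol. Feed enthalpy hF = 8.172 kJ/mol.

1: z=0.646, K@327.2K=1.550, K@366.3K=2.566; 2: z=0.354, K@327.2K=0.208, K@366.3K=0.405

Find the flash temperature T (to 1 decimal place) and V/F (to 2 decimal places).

Adiabatic flash: solve Rachford–Rice at each trial T, then check hF = ψ·hV(T) + (1−ψ)·hL(T).
  T = 327.2 K: K = (1.550, 0.208), RR gives ψ = 0.172, H_out = 5.539 kJ/mol
  T = 366.3 K: K = (2.566, 0.405), RR gives ψ = 0.860, H_out = 33.567 kJ/mol
  T = 346.8 K: K = (2.024, 0.296), RR gives ψ = 0.572, H_out = 21.751 kJ/mol
  T = 337.0 K: K = (1.778, 0.249), RR gives ψ = 0.406, H_out = 14.843 kJ/mol
  T = 332.1 K: K = (1.662, 0.228), RR gives ψ = 0.302, H_out = 10.648 kJ/mol
  T = 329.6 K: K = (1.604, 0.218), RR gives ψ = 0.240, H_out = 8.186 kJ/mol
Linear interpolation between T = 327.2 (H_out = 5.539) and T = 329.6 (H_out = 8.186) on hF = 8.172 gives T ≈ 329.6 K, at which ψ = 0.24.

T = 329.6 K, V/F = 0.24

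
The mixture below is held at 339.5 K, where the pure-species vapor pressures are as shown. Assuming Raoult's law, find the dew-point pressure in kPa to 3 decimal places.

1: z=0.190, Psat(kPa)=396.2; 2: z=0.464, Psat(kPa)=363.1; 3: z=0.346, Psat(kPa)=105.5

At the dew point ψ → 1, so Σzᵢ/Kᵢ = 1 with Kᵢ = Pᵢˢᵃᵗ/P ⇒ 1/P = Σzᵢ/Pᵢˢᵃᵗ.
1/P = 0.190/396.2 + 0.464/363.1 + 0.346/105.5 = 0.005037 ⇒ P = 198.528 kPa

Pdew = 198.528 kPa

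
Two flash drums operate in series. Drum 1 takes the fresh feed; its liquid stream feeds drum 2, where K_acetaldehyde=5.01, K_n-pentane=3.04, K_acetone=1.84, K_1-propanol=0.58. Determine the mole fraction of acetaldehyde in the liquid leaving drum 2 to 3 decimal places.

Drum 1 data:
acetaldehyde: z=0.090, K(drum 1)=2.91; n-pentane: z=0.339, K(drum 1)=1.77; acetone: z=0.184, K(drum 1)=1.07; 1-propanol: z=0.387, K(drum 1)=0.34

x_acetaldehyde (drum 2) = 0.012

Drum 1:
Rachford–Rice: g(ψ₁) = Σ zᵢ(Kᵢ−1)/(1+ψ₁(Kᵢ−1)) = 0.
Check two-phase: ΣzᵢKᵢ = 1.190 > 1 and Σzᵢ/Kᵢ = 1.533 > 1, so g(0) = 0.190 > 0 and g(1) = -0.533 < 0.
Newton–Raphson from ψ₁ = 0.5:
  ψ₁ = 0.500: g = -0.0924, g' = -0.567 → ψ₁ = 0.337
  ψ₁ = 0.337: g = -0.0041, g' = -0.528 → ψ₁ = 0.329
Converged at ψ₁ = 0.329.
Drum-1 compositions:
  acetaldehyde: x = 0.055, y = 0.161
  n-pentane: x = 0.270, y = 0.479
  acetone: x = 0.180, y = 0.192
  1-propanol: x = 0.494, y = 0.168
Drum-2 feed = drum-1 liquid: z₂ = (0.0552, 0.2704, 0.1799, 0.4945).
Drum 2:
Material balance + equilibrium reduce to Σ zᵢ(Kᵢ−1)/(1+ψ₂(Kᵢ−1)) = 0.
Check two-phase: ΣzᵢKᵢ = 1.717 > 1 and Σzᵢ/Kᵢ = 1.050 > 1, so g(0) = 0.717 > 0 and g(1) = -0.050 < 0.
Newton–Raphson from ψ₂ = 0.49:
  ψ₂ = 0.490: g = 0.1962, g' = -0.585 → ψ₂ = 0.826
  ψ₂ = 0.826: g = 0.0282, g' = -0.453 → ψ₂ = 0.888
Converged at ψ₂ = 0.888.
  acetaldehyde: x = 0.012, y = 0.061
  n-pentane: x = 0.096, y = 0.292
  acetone: x = 0.103, y = 0.190
  1-propanol: x = 0.789, y = 0.457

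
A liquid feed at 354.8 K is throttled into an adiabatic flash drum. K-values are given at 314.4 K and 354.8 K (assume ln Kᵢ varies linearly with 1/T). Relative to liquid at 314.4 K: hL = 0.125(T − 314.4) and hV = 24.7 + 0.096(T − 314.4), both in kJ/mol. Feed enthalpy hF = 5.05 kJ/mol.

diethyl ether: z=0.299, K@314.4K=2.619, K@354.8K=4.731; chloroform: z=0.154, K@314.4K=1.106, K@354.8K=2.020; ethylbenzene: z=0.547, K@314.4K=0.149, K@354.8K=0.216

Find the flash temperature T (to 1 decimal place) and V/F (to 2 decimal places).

T = 325.1 K, V/F = 0.15

Adiabatic flash: solve Rachford–Rice at each trial T, then check hF = ψ·hV(T) + (1−ψ)·hL(T).
  T = 314.4 K: K = (2.619, 1.106, 0.149), RR gives ψ = 0.030, H_out = 0.746 kJ/mol
  T = 354.8 K: K = (4.731, 2.020, 0.216), RR gives ψ = 0.356, H_out = 13.418 kJ/mol
  T = 334.6 K: K = (3.583, 1.522, 0.181), RR gives ψ = 0.233, H_out = 8.154 kJ/mol
  T = 324.5 K: K = (3.078, 1.304, 0.165), RR gives ψ = 0.147, H_out = 4.853 kJ/mol
  T = 329.6 K: K = (3.328, 1.412, 0.173), RR gives ψ = 0.194, H_out = 6.597 kJ/mol
  T = 327.1 K: K = (3.204, 1.358, 0.169), RR gives ψ = 0.172, H_out = 5.764 kJ/mol
  T = 325.8 K: K = (3.141, 1.331, 0.167), RR gives ψ = 0.160, H_out = 5.314 kJ/mol
Linear interpolation between T = 324.5 (H_out = 4.853) and T = 325.8 (H_out = 5.314) on hF = 5.05 gives T ≈ 325.1 K, at which ψ = 0.15.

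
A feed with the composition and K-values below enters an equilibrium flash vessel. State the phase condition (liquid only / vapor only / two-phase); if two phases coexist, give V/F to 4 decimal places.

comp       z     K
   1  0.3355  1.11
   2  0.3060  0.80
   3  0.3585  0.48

liquid only

ΣzᵢKᵢ = 0.7893; Σzᵢ/Kᵢ = 1.4316.
Since ΣzᵢKᵢ < 1 the mixture is below its bubble point — single liquid phase.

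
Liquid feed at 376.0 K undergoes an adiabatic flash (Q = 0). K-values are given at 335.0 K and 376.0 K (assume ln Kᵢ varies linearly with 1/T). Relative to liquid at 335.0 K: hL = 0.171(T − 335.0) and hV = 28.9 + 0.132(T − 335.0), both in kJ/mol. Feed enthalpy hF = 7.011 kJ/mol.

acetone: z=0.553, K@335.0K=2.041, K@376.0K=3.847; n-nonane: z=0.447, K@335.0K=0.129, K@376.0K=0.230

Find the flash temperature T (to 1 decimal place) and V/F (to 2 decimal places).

T = 336.8 K, V/F = 0.23

Adiabatic flash: solve Rachford–Rice at each trial T, then check hF = ψ·hV(T) + (1−ψ)·hL(T).
  T = 335.0 K: K = (2.041, 0.129), RR gives ψ = 0.206, H_out = 5.939 kJ/mol
  T = 376.0 K: K = (3.847, 0.230), RR gives ψ = 0.561, H_out = 22.332 kJ/mol
  T = 355.5 K: K = (2.854, 0.175), RR gives ψ = 0.429, H_out = 15.569 kJ/mol
  T = 345.2 K: K = (2.423, 0.151), RR gives ψ = 0.337, H_out = 11.356 kJ/mol
  T = 340.1 K: K = (2.227, 0.140), RR gives ψ = 0.278, H_out = 8.864 kJ/mol
  T = 337.6 K: K = (2.134, 0.134), RR gives ψ = 0.245, H_out = 7.495 kJ/mol
  T = 336.3 K: K = (2.087, 0.132), RR gives ψ = 0.226, H_out = 6.736 kJ/mol
Linear interpolation between T = 336.3 (H_out = 6.736) and T = 337.6 (H_out = 7.495) on hF = 7.011 gives T ≈ 336.8 K, at which ψ = 0.23.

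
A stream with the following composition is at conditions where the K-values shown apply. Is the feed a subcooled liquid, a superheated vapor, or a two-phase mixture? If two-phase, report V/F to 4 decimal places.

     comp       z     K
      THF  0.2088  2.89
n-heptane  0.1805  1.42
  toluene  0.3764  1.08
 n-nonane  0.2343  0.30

ΣzᵢKᵢ = 1.3365; Σzᵢ/Kᵢ = 1.3289.
Both exceed 1, so a two-phase solution exists.
Rachford–Rice: g(ψ) = Σ zᵢ(Kᵢ−1)/(1+ψ(Kᵢ−1)) = 0.
Iterate (Newton) starting at ψ = 0.44:
  ψ = 0.4400: g = 0.07152, g' = -0.4870 → ψ = 0.5869
  ψ = 0.5869: g = -0.00168, g' = -0.5211 → ψ = 0.5836
Converged at ψ = 0.5836.

two-phase, V/F = 0.5836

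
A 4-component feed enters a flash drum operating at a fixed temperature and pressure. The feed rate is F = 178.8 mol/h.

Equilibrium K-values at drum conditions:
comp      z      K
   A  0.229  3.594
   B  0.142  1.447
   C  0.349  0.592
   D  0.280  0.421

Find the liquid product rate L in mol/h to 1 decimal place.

Let ψ = V/F and solve Σ zᵢ(Kᵢ−1)/(1+ψ(Kᵢ−1)) = 0.
g(0) = ΣzᵢKᵢ − 1 = 0.353 and g(1) = 1 − Σzᵢ/Kᵢ = -0.416, so a root lies in (0, 1).
Iterate (Newton) starting at ψ = 0.37:
  ψ = 0.370: g = -0.0165, g' = -0.655 → ψ = 0.345
Converged at ψ = 0.345.
Then V = ψ·F = 0.3452·178.8 = 61.7 mol/h and L = F − V = 117.1 mol/h.

L = 117.1 mol/h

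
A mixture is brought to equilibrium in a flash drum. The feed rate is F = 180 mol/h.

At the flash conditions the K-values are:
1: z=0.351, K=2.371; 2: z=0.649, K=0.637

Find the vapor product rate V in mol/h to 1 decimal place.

Rachford–Rice: g(β) = Σ zᵢ(Kᵢ−1)/(1+β(Kᵢ−1)) = 0.
g(0) = ΣzᵢKᵢ − 1 = 0.246 and g(1) = 1 − Σzᵢ/Kᵢ = -0.167, so a root lies in (0, 1).
Newton–Raphson from β = 0.4:
  β = 0.400: g = 0.0352, g' = -0.392 → β = 0.490
  β = 0.490: g = 0.0014, g' = -0.363 → β = 0.494
Converged at β = 0.494.
Then V = β·F = 0.4936·180 = 88.8 mol/h and L = F − V = 91.2 mol/h.

V = 88.8 mol/h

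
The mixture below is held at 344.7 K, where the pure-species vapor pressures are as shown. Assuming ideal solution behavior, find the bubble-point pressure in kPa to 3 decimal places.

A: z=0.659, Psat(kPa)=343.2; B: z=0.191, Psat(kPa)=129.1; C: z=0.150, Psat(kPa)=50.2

Pbub = 258.357 kPa

At the bubble point ψ → 0, so ΣzᵢKᵢ = 1 with Kᵢ = Pᵢˢᵃᵗ/P ⇒ P = ΣzᵢPᵢˢᵃᵗ.
P = 0.659·343.2 + 0.191·129.1 + 0.150·50.2 = 258.357 kPa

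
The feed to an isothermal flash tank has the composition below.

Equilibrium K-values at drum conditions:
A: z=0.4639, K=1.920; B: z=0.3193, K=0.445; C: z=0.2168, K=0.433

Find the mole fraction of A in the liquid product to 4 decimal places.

x_A = 0.3783

Material balance + equilibrium reduce to Σ zᵢ(Kᵢ−1)/(1+V/F(Kᵢ−1)) = 0.
g(0) = ΣzᵢKᵢ − 1 = 0.1267 and g(1) = 1 − Σzᵢ/Kᵢ = -0.4598, so a root lies in (0, 1).
Iterate (Newton) starting at V/F = 0.5:
  V/F = 0.5000: g = -0.12452, g' = -0.5084 → V/F = 0.2551
  V/F = 0.2551: g = -0.00447, g' = -0.4863 → V/F = 0.2459
Converged at V/F = 0.2459.
Compositions from xᵢ = zᵢ/(1+V/F(Kᵢ−1)), yᵢ = Kᵢxᵢ:
  A: x = 0.3783, y = 0.7264
  B: x = 0.3698, y = 0.1645
  C: x = 0.2519, y = 0.1091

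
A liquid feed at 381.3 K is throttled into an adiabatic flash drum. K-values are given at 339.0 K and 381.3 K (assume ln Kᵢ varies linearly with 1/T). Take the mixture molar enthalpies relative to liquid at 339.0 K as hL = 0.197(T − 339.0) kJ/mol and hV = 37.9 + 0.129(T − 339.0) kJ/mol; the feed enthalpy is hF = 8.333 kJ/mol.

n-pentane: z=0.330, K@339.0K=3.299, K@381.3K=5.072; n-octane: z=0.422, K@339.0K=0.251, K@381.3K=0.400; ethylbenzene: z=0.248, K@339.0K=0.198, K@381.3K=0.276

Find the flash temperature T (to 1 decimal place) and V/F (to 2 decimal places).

T = 346.7 K, V/F = 0.18

Adiabatic flash: solve Rachford–Rice at each trial T, then check hF = ψ·hV(T) + (1−ψ)·hL(T).
  T = 339.0 K: K = (3.299, 0.251, 0.198), RR gives ψ = 0.138, H_out = 5.225 kJ/mol
  T = 381.3 K: K = (5.072, 0.400, 0.276), RR gives ψ = 0.345, H_out = 20.420 kJ/mol
  T = 360.1 K: K = (4.140, 0.321, 0.236), RR gives ψ = 0.251, H_out = 13.303 kJ/mol
  T = 349.6 K: K = (3.711, 0.285, 0.217), RR gives ψ = 0.199, H_out = 9.468 kJ/mol
  T = 344.3 K: K = (3.502, 0.268, 0.207), RR gives ψ = 0.169, H_out = 7.404 kJ/mol
  T = 347.0 K: K = (3.607, 0.277, 0.212), RR gives ψ = 0.185, H_out = 8.469 kJ/mol
  T = 345.6 K: K = (3.553, 0.272, 0.210), RR gives ψ = 0.177, H_out = 7.920 kJ/mol
Linear interpolation between T = 345.6 (H_out = 7.920) and T = 347.0 (H_out = 8.469) on hF = 8.333 gives T ≈ 346.7 K, at which ψ = 0.18.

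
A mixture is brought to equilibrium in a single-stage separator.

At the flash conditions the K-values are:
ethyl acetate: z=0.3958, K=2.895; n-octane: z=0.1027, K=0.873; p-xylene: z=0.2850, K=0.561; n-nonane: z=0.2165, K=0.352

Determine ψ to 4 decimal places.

Rachford–Rice: g(ψ) = Σ zᵢ(Kᵢ−1)/(1+ψ(Kᵢ−1)) = 0.
Feasibility: ΣzᵢKᵢ = 1.4716, Σzᵢ/Kᵢ = 1.3774 — both > 1, two phases present.
Newton–Raphson from ψ = 0.5:
  ψ = 0.5000: g = 0.00337, g' = -0.6657 → ψ = 0.5051
Converged at ψ = 0.5051.

ψ = 0.5051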